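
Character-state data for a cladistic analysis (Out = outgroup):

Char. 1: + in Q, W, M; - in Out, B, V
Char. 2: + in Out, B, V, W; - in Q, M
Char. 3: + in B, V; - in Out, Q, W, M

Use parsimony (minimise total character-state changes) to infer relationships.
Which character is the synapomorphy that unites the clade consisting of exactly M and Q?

Character polarity is set by the outgroup: the derived state is whichever differs from the outgroup's state, so for Char. 2 the derived state is '-', and for the remaining characters it is '+'.
Char. 1: derived state '+' in M, Q, and W only — synapomorphy for {M, Q, W}.
Char. 2 (derived state '-') is shared by M and Q — a synapomorphy uniting that clade.
Only B and V show the derived state '+' for Char. 3, supporting them as a clade.
Most parsimonious ingroup topology: ((B,V),((Q,M),W)).
The clade {M, Q} is supported by Char. 2: its derived state '-' occurs in exactly those taxa and in no other taxon (including the outgroup).

Char. 2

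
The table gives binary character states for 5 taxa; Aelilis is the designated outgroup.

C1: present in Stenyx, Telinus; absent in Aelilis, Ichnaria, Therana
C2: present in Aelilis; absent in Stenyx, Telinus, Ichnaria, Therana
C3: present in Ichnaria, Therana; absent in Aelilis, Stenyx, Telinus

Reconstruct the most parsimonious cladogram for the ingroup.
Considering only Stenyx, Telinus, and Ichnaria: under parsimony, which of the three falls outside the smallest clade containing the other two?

Ichnaria

Character polarity is set by the outgroup: the derived state is whichever differs from the outgroup's state, so for C2 the derived state is 'absent', and for the remaining characters it is 'present'.
Only Stenyx and Telinus show the derived state 'present' for C1, supporting them as a clade.
All ingroup taxa share the derived state 'absent' for C2; it defines the ingroup but does not resolve relationships within it.
C3 (derived state 'present') is shared by Ichnaria and Therana — a synapomorphy uniting that clade.
Most parsimonious ingroup topology: ((Stenyx,Telinus),(Ichnaria,Therana)).
Stenyx and Telinus share a more recent common ancestor with each other than either does with Ichnaria, so Ichnaria is the least closely related of the three.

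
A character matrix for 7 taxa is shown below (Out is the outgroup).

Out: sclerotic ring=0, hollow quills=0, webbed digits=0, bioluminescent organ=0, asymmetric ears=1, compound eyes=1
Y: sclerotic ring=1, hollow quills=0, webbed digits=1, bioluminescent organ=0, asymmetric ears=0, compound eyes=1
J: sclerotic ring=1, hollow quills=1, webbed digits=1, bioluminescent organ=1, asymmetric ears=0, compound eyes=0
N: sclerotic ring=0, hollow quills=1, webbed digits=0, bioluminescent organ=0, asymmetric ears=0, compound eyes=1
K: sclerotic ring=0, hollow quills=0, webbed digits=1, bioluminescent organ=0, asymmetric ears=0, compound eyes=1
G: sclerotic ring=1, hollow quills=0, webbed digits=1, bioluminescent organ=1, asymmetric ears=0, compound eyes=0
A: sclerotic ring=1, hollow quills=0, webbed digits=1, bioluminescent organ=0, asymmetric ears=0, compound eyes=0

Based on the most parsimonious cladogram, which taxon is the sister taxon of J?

Character polarity is set by the outgroup: the derived state is whichever differs from the outgroup's state, so for asymmetric ears, compound eyes the derived state is '0', and for the remaining characters it is '1'.
Only A, G, J, and Y show the derived state '1' for sclerotic ring, supporting them as a clade.
hollow quills (state '1') occurs in J and N but conflicts with the nesting implied by the other characters — most parsimoniously interpreted as homoplasy.
Only A, G, J, K, and Y show the derived state '1' for webbed digits, supporting them as a clade.
Only G and J show the derived state '1' for bioluminescent organ, supporting them as a clade.
All ingroup taxa share the derived state '0' for asymmetric ears; it defines the ingroup but does not resolve relationships within it.
compound eyes (derived state '0') is shared by A, G, and J — a synapomorphy uniting that clade.
Most parsimonious ingroup topology: (((Y,((J,G),A)),K),N).
J and G form a cherry on this tree, so they are sister taxa.

G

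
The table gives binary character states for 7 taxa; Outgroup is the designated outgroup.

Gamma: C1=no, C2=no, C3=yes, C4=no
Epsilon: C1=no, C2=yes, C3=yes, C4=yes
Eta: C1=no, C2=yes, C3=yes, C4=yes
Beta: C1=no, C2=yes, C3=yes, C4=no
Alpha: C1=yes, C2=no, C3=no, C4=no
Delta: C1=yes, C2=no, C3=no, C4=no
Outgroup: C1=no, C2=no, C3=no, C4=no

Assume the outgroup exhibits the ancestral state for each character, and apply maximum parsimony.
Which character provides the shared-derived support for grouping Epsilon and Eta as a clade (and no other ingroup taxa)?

C4

The outgroup has state 'no' for every character, so 'yes' is the derived state throughout.
C1 (derived state 'yes') is shared by Alpha and Delta — a synapomorphy uniting that clade.
C2 (derived state 'yes') is shared by Beta, Epsilon, and Eta — a synapomorphy uniting that clade.
Only Beta, Epsilon, Eta, and Gamma show the derived state 'yes' for C3, supporting them as a clade.
C4: derived state 'yes' in Epsilon and Eta only — synapomorphy for {Epsilon, Eta}.
Most parsimonious ingroup topology: ((Delta,Alpha),(((Epsilon,Eta),Beta),Gamma)).
The clade {Epsilon, Eta} is supported by C4: its derived state 'yes' occurs in exactly those taxa and in no other taxon (including the outgroup).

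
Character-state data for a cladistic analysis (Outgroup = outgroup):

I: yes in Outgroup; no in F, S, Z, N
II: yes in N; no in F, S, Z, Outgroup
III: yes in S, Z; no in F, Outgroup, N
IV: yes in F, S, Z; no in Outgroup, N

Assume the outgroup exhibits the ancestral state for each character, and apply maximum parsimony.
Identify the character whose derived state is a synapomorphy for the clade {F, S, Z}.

IV

Character polarity is set by the outgroup: the derived state is whichever differs from the outgroup's state, so for I the derived state is 'no', and for the remaining characters it is 'yes'.
All ingroup taxa share the derived state 'no' for I; it defines the ingroup but does not resolve relationships within it.
II: derived state 'yes' in N only — an autapomorphy, so it tells us nothing about relationships among taxa.
Only S and Z show the derived state 'yes' for III, supporting them as a clade.
Only F, S, and Z show the derived state 'yes' for IV, supporting them as a clade.
Most parsimonious ingroup topology: (((Z,S),F),N).
The clade {F, S, Z} is supported by IV: its derived state 'yes' occurs in exactly those taxa and in no other taxon (including the outgroup).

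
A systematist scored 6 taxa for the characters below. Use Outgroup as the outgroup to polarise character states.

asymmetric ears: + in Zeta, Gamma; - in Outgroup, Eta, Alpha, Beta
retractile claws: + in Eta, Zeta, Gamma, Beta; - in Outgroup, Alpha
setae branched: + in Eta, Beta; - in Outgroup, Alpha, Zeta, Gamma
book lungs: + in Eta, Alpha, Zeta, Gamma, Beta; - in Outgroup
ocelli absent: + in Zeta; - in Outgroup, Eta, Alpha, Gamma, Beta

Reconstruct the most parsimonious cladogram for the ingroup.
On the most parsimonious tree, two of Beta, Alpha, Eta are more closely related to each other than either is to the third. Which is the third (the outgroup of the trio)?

The outgroup has state '-' for every character, so '+' is the derived state throughout.
asymmetric ears: derived state '+' in Gamma and Zeta only — synapomorphy for {Gamma, Zeta}.
retractile claws: derived state '+' in Beta, Eta, Gamma, and Zeta only — synapomorphy for {Beta, Eta, Gamma, Zeta}.
setae branched: derived state '+' in Beta and Eta only — synapomorphy for {Beta, Eta}.
All ingroup taxa share the derived state '+' for book lungs; it defines the ingroup but does not resolve relationships within it.
ocelli absent: derived state '+' in Zeta only — an autapomorphy, so it tells us nothing about relationships among taxa.
Most parsimonious ingroup topology: (((Eta,Beta),(Zeta,Gamma)),Alpha).
Beta and Eta share a more recent common ancestor with each other than either does with Alpha, so Alpha is the least closely related of the three.

Alpha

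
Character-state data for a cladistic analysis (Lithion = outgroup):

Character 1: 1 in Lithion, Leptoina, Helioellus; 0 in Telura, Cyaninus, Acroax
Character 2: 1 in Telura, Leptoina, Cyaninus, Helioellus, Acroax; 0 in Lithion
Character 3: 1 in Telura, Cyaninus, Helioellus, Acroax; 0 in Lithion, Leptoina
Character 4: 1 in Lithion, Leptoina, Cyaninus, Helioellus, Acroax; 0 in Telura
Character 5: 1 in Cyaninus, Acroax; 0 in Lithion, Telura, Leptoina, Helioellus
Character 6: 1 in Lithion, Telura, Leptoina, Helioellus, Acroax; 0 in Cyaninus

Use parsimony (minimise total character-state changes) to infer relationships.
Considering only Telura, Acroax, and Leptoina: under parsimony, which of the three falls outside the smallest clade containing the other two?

Character polarity is set by the outgroup: the derived state is whichever differs from the outgroup's state, so for Character 1, Character 4, Character 6 the derived state is '0', and for the remaining characters it is '1'.
Character 1: derived state '0' in Acroax, Cyaninus, and Telura only — synapomorphy for {Acroax, Cyaninus, Telura}.
All ingroup taxa share the derived state '1' for Character 2; it defines the ingroup but does not resolve relationships within it.
Character 3 (derived state '1') is shared by Acroax, Cyaninus, Helioellus, and Telura — a synapomorphy uniting that clade.
Character 4 (derived state '0') is unique to Telura (autapomorphy; uninformative for grouping).
Character 5 (derived state '1') is shared by Acroax and Cyaninus — a synapomorphy uniting that clade.
Character 6 (derived state '0') is unique to Cyaninus (autapomorphy; uninformative for grouping).
Most parsimonious ingroup topology: (((Telura,(Cyaninus,Acroax)),Helioellus),Leptoina).
Acroax and Telura share a more recent common ancestor with each other than either does with Leptoina, so Leptoina is the least closely related of the three.

Leptoina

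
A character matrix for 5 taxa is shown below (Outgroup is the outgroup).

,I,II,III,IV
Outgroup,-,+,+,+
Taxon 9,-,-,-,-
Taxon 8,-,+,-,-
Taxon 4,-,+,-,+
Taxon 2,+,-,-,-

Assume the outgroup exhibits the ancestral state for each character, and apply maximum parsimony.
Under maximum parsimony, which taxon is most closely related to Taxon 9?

Character polarity is set by the outgroup: the derived state is whichever differs from the outgroup's state, so for II, III, IV the derived state is '-', and for the remaining characters it is '+'.
I (derived state '+') is unique to Taxon 2 (autapomorphy; uninformative for grouping).
II: derived state '-' in Taxon 2 and Taxon 9 only — synapomorphy for {Taxon 2, Taxon 9}.
III (derived state '-') is shared by all ingroup taxa — unites the whole ingroup.
IV: derived state '-' in Taxon 2, Taxon 8, and Taxon 9 only — synapomorphy for {Taxon 2, Taxon 8, Taxon 9}.
Most parsimonious ingroup topology: (((Taxon 9,Taxon 2),Taxon 8),Taxon 4).
Taxon 9 and Taxon 2 form a cherry on this tree, so they are sister taxa.

Taxon 2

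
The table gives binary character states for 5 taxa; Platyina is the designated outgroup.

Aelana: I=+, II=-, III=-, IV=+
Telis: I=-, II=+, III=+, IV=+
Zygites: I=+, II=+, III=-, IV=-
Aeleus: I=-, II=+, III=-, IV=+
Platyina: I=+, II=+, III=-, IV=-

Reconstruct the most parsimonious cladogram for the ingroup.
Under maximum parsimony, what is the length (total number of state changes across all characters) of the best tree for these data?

Character polarity is set by the outgroup: the derived state is whichever differs from the outgroup's state, so for I, II the derived state is '-', and for the remaining characters it is '+'.
Only Aeleus and Telis show the derived state '-' for I, supporting them as a clade.
II (derived state '-') is unique to Aelana (autapomorphy; uninformative for grouping).
III (derived state '+') is unique to Telis (autapomorphy; uninformative for grouping).
IV (derived state '+') is shared by Aelana, Aeleus, and Telis — a synapomorphy uniting that clade.
Most parsimonious ingroup topology: ((Aelana,(Telis,Aeleus)),Zygites).
Changes per character on this tree: I: 1; II: 1; III: 1; IV: 1.
Total = 4.

4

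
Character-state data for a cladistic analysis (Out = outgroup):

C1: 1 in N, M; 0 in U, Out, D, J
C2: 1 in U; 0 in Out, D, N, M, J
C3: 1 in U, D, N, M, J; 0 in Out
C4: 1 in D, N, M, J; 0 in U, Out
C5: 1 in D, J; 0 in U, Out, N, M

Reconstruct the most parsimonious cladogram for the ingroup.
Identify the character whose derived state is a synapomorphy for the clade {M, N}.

The outgroup has state '0' for every character, so '1' is the derived state throughout.
Only M and N show the derived state '1' for C1, supporting them as a clade.
C2 (derived state '1') is unique to U (autapomorphy; uninformative for grouping).
C3 (derived state '1') is shared by all ingroup taxa — unites the whole ingroup.
C4: derived state '1' in D, J, M, and N only — synapomorphy for {D, J, M, N}.
C5 (derived state '1') is shared by D and J — a synapomorphy uniting that clade.
Most parsimonious ingroup topology: (((D,J),(M,N)),U).
The clade {M, N} is supported by C1: its derived state '1' occurs in exactly those taxa and in no other taxon (including the outgroup).

C1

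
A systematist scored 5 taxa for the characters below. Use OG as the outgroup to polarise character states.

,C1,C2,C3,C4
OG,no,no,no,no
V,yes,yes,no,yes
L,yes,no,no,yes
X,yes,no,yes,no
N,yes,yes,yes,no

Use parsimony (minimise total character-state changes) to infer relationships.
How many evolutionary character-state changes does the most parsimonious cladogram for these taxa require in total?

5

The outgroup has state 'no' for every character, so 'yes' is the derived state throughout.
C1 (derived state 'yes') is shared by all ingroup taxa — unites the whole ingroup.
C2 (state 'yes') occurs in N and V but conflicts with the nesting implied by the other characters — most parsimoniously interpreted as homoplasy.
Only N and X show the derived state 'yes' for C3, supporting them as a clade.
Only L and V show the derived state 'yes' for C4, supporting them as a clade.
Most parsimonious ingroup topology: ((V,L),(X,N)).
Changes per character on this tree: C1: 1; C2: 2; C3: 1; C4: 1.
Total = 5.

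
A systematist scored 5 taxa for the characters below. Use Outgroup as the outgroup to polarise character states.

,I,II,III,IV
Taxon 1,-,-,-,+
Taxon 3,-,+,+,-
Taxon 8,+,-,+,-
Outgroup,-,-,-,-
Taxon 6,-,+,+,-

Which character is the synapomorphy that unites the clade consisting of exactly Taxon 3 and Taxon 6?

The outgroup has state '-' for every character, so '+' is the derived state throughout.
I (derived state '+') is unique to Taxon 8 (autapomorphy; uninformative for grouping).
II (derived state '+') is shared by Taxon 3 and Taxon 6 — a synapomorphy uniting that clade.
III: derived state '+' in Taxon 3, Taxon 6, and Taxon 8 only — synapomorphy for {Taxon 3, Taxon 6, Taxon 8}.
IV: derived state '+' in Taxon 1 only — an autapomorphy, so it tells us nothing about relationships among taxa.
Most parsimonious ingroup topology: ((Taxon 8,(Taxon 6,Taxon 3)),Taxon 1).
The clade {Taxon 3, Taxon 6} is supported by II: its derived state '+' occurs in exactly those taxa and in no other taxon (including the outgroup).

II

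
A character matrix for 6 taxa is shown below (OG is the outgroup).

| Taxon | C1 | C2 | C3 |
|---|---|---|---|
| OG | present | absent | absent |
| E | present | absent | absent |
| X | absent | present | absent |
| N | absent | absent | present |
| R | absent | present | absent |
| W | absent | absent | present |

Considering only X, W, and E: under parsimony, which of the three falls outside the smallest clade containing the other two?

E

Character polarity is set by the outgroup: the derived state is whichever differs from the outgroup's state, so for C1 the derived state is 'absent', and for the remaining characters it is 'present'.
Only N, R, W, and X show the derived state 'absent' for C1, supporting them as a clade.
C2 (derived state 'present') is shared by R and X — a synapomorphy uniting that clade.
C3 (derived state 'present') is shared by N and W — a synapomorphy uniting that clade.
Most parsimonious ingroup topology: (E,((X,R),(N,W))).
X and W share a more recent common ancestor with each other than either does with E, so E is the least closely related of the three.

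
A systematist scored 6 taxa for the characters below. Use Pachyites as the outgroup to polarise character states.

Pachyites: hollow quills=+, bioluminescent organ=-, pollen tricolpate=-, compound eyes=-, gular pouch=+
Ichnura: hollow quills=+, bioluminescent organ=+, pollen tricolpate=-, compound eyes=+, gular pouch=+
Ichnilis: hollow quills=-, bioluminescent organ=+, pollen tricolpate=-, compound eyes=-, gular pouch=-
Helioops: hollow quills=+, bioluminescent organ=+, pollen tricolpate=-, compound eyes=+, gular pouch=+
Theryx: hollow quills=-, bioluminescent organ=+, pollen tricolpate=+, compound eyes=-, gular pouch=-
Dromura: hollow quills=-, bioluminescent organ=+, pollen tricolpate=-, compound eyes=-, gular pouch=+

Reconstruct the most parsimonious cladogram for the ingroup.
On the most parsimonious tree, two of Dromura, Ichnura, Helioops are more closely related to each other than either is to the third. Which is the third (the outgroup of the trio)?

Character polarity is set by the outgroup: the derived state is whichever differs from the outgroup's state, so for hollow quills, gular pouch the derived state is '-', and for the remaining characters it is '+'.
hollow quills: derived state '-' in Dromura, Ichnilis, and Theryx only — synapomorphy for {Dromura, Ichnilis, Theryx}.
bioluminescent organ (derived state '+') is shared by all ingroup taxa — unites the whole ingroup.
pollen tricolpate (derived state '+') is unique to Theryx (autapomorphy; uninformative for grouping).
Only Helioops and Ichnura show the derived state '+' for compound eyes, supporting them as a clade.
Only Ichnilis and Theryx show the derived state '-' for gular pouch, supporting them as a clade.
Most parsimonious ingroup topology: ((Ichnura,Helioops),((Ichnilis,Theryx),Dromura)).
Ichnura and Helioops share a more recent common ancestor with each other than either does with Dromura, so Dromura is the least closely related of the three.

Dromura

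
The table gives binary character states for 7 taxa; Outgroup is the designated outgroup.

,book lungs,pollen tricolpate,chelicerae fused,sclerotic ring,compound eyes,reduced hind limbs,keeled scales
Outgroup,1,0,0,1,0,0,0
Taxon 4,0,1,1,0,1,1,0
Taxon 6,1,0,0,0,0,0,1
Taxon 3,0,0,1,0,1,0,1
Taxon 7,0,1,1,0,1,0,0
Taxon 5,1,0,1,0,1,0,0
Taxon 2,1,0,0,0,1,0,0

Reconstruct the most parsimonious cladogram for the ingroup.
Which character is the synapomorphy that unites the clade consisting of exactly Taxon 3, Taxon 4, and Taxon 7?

book lungs

Character polarity is set by the outgroup: the derived state is whichever differs from the outgroup's state, so for book lungs, sclerotic ring the derived state is '0', and for the remaining characters it is '1'.
Only Taxon 3, Taxon 4, and Taxon 7 show the derived state '0' for book lungs, supporting them as a clade.
pollen tricolpate: derived state '1' in Taxon 4 and Taxon 7 only — synapomorphy for {Taxon 4, Taxon 7}.
Only Taxon 3, Taxon 4, Taxon 5, and Taxon 7 show the derived state '1' for chelicerae fused, supporting them as a clade.
sclerotic ring (derived state '0') is shared by all ingroup taxa — unites the whole ingroup.
compound eyes: derived state '1' in Taxon 2, Taxon 3, Taxon 4, Taxon 5, and Taxon 7 only — synapomorphy for {Taxon 2, Taxon 3, Taxon 4, Taxon 5, Taxon 7}.
reduced hind limbs: derived state '1' in Taxon 4 only — an autapomorphy, so it tells us nothing about relationships among taxa.
keeled scales (state '1') occurs in Taxon 3 and Taxon 6 but conflicts with the nesting implied by the other characters — most parsimoniously interpreted as homoplasy.
Most parsimonious ingroup topology: (((((Taxon 4,Taxon 7),Taxon 3),Taxon 5),Taxon 2),Taxon 6).
The clade {Taxon 3, Taxon 4, Taxon 7} is supported by book lungs: its derived state '0' occurs in exactly those taxa and in no other taxon (including the outgroup).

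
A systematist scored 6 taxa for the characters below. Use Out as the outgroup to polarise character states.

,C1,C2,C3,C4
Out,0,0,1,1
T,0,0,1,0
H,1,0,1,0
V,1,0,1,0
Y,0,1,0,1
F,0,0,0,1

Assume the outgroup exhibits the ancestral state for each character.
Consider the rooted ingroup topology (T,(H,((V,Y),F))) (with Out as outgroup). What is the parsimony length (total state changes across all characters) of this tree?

Map each character onto (T,(H,((V,Y),F))) (rooted by Out) and count the minimum state changes it requires (Fitch parsimony):
C1: 2; C2: 1; C3: 2; C4: 3.
Total tree length = 8.

8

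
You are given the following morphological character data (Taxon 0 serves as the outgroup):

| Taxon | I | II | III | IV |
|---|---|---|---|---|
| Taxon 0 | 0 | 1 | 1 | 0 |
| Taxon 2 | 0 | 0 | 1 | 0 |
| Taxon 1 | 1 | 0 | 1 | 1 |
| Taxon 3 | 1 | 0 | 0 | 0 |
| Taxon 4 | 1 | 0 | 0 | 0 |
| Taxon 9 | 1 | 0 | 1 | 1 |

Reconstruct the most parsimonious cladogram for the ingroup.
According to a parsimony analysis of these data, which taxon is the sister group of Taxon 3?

Character polarity is set by the outgroup: the derived state is whichever differs from the outgroup's state, so for II, III the derived state is '0', and for the remaining characters it is '1'.
I: derived state '1' in Taxon 1, Taxon 3, Taxon 4, and Taxon 9 only — synapomorphy for {Taxon 1, Taxon 3, Taxon 4, Taxon 9}.
All ingroup taxa share the derived state '0' for II; it defines the ingroup but does not resolve relationships within it.
III: derived state '0' in Taxon 3 and Taxon 4 only — synapomorphy for {Taxon 3, Taxon 4}.
IV (derived state '1') is shared by Taxon 1 and Taxon 9 — a synapomorphy uniting that clade.
Most parsimonious ingroup topology: (Taxon 2,((Taxon 1,Taxon 9),(Taxon 3,Taxon 4))).
Taxon 3 and Taxon 4 form a cherry on this tree, so they are sister taxa.

Taxon 4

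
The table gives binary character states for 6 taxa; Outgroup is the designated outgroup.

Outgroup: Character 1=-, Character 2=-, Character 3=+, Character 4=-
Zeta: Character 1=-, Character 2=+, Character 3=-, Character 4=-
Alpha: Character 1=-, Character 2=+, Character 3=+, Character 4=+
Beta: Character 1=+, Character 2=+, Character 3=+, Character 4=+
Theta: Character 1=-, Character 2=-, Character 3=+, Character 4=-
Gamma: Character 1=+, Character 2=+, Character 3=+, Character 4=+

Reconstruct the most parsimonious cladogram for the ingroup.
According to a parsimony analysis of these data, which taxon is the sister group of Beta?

Character polarity is set by the outgroup: the derived state is whichever differs from the outgroup's state, so for Character 3 the derived state is '-', and for the remaining characters it is '+'.
Character 1 (derived state '+') is shared by Beta and Gamma — a synapomorphy uniting that clade.
Character 2: derived state '+' in Alpha, Beta, Gamma, and Zeta only — synapomorphy for {Alpha, Beta, Gamma, Zeta}.
Character 3 (derived state '-') is unique to Zeta (autapomorphy; uninformative for grouping).
Only Alpha, Beta, and Gamma show the derived state '+' for Character 4, supporting them as a clade.
Most parsimonious ingroup topology: ((Zeta,(Alpha,(Beta,Gamma))),Theta).
Beta and Gamma form a cherry on this tree, so they are sister taxa.

Gamma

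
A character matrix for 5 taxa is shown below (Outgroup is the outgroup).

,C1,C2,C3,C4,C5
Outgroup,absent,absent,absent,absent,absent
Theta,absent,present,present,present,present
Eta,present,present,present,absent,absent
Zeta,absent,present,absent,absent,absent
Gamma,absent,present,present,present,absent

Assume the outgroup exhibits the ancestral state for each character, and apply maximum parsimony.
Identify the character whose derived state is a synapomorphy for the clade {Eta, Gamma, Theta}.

C3

The outgroup has state 'absent' for every character, so 'present' is the derived state throughout.
C1 (derived state 'present') is unique to Eta (autapomorphy; uninformative for grouping).
C2 (derived state 'present') is shared by all ingroup taxa — unites the whole ingroup.
Only Eta, Gamma, and Theta show the derived state 'present' for C3, supporting them as a clade.
C4 (derived state 'present') is shared by Gamma and Theta — a synapomorphy uniting that clade.
C5: derived state 'present' in Theta only — an autapomorphy, so it tells us nothing about relationships among taxa.
Most parsimonious ingroup topology: (((Theta,Gamma),Eta),Zeta).
The clade {Eta, Gamma, Theta} is supported by C3: its derived state 'present' occurs in exactly those taxa and in no other taxon (including the outgroup).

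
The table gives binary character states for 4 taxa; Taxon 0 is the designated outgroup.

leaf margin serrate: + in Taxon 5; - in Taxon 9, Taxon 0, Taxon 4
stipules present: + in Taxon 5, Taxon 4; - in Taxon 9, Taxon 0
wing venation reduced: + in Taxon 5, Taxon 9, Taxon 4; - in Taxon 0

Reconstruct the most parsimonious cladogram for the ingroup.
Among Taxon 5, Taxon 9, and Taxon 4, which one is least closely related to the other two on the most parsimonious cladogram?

The outgroup has state '-' for every character, so '+' is the derived state throughout.
leaf margin serrate (derived state '+') is unique to Taxon 5 (autapomorphy; uninformative for grouping).
Only Taxon 4 and Taxon 5 show the derived state '+' for stipules present, supporting them as a clade.
wing venation reduced (derived state '+') is shared by all ingroup taxa — unites the whole ingroup.
Most parsimonious ingroup topology: (Taxon 9,(Taxon 4,Taxon 5)).
Taxon 5 and Taxon 4 share a more recent common ancestor with each other than either does with Taxon 9, so Taxon 9 is the least closely related of the three.

Taxon 9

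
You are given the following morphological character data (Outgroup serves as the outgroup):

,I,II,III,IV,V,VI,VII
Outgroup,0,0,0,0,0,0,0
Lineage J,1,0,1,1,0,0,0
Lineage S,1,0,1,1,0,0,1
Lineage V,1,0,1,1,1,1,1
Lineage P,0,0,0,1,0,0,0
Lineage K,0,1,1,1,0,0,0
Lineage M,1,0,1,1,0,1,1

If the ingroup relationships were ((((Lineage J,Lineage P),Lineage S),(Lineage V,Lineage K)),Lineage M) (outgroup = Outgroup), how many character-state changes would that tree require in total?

13

Map each character onto ((((Lineage J,Lineage P),Lineage S),(Lineage V,Lineage K)),Lineage M) (rooted by Outgroup) and count the minimum state changes it requires (Fitch parsimony):
I: 3; II: 1; III: 2; IV: 1; V: 1; VI: 2; VII: 3.
Total tree length = 13.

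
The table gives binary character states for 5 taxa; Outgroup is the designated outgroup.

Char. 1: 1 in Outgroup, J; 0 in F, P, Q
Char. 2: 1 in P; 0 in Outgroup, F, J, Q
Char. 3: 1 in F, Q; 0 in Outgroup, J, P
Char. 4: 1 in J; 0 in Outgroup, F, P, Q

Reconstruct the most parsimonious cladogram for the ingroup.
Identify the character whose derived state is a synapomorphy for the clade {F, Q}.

Character polarity is set by the outgroup: the derived state is whichever differs from the outgroup's state, so for Char. 1 the derived state is '0', and for the remaining characters it is '1'.
Char. 1 (derived state '0') is shared by F, P, and Q — a synapomorphy uniting that clade.
Char. 2: derived state '1' in P only — an autapomorphy, so it tells us nothing about relationships among taxa.
Only F and Q show the derived state '1' for Char. 3, supporting them as a clade.
Char. 4 (derived state '1') is unique to J (autapomorphy; uninformative for grouping).
Most parsimonious ingroup topology: (((F,Q),P),J).
The clade {F, Q} is supported by Char. 3: its derived state '1' occurs in exactly those taxa and in no other taxon (including the outgroup).

Char. 3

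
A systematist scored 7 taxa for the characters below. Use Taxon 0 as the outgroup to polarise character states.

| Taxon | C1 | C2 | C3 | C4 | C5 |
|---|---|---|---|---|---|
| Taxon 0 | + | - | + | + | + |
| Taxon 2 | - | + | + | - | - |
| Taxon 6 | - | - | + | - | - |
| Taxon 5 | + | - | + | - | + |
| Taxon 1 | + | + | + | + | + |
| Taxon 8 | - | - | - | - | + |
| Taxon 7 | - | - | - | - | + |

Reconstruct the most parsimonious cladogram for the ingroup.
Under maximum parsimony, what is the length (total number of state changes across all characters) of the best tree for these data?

6

Character polarity is set by the outgroup: the derived state is whichever differs from the outgroup's state, so for C1, C3, C4, C5 the derived state is '-', and for the remaining characters it is '+'.
C1 (derived state '-') is shared by Taxon 2, Taxon 6, Taxon 7, and Taxon 8 — a synapomorphy uniting that clade.
C2 groups Taxon 1 and Taxon 2, which is incompatible with the clades supported by the remaining characters; treating it as convergent (homoplasy) costs fewer steps than any alternative tree.
Only Taxon 7 and Taxon 8 show the derived state '-' for C3, supporting them as a clade.
C4: derived state '-' in Taxon 2, Taxon 5, Taxon 6, Taxon 7, and Taxon 8 only — synapomorphy for {Taxon 2, Taxon 5, Taxon 6, Taxon 7, Taxon 8}.
C5 (derived state '-') is shared by Taxon 2 and Taxon 6 — a synapomorphy uniting that clade.
Most parsimonious ingroup topology: ((((Taxon 2,Taxon 6),(Taxon 8,Taxon 7)),Taxon 5),Taxon 1).
Changes per character on this tree: C1: 1; C2: 2; C3: 1; C4: 1; C5: 1.
Total = 6.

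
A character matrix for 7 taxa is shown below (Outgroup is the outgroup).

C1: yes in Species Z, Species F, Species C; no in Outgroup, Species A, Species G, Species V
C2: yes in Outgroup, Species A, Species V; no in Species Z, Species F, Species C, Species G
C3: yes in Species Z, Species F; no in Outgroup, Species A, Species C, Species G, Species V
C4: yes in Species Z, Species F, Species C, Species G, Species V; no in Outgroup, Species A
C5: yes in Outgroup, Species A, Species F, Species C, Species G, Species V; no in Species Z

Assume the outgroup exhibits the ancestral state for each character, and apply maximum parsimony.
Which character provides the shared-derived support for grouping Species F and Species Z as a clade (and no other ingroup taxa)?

C3

Character polarity is set by the outgroup: the derived state is whichever differs from the outgroup's state, so for C2, C5 the derived state is 'no', and for the remaining characters it is 'yes'.
Only Species C, Species F, and Species Z show the derived state 'yes' for C1, supporting them as a clade.
C2 (derived state 'no') is shared by Species C, Species F, Species G, and Species Z — a synapomorphy uniting that clade.
Only Species F and Species Z show the derived state 'yes' for C3, supporting them as a clade.
C4 (derived state 'yes') is shared by Species C, Species F, Species G, Species V, and Species Z — a synapomorphy uniting that clade.
C5: derived state 'no' in Species Z only — an autapomorphy, so it tells us nothing about relationships among taxa.
Most parsimonious ingroup topology: (((((Species Z,Species F),Species C),Species G),Species V),Species A).
The clade {Species F, Species Z} is supported by C3: its derived state 'yes' occurs in exactly those taxa and in no other taxon (including the outgroup).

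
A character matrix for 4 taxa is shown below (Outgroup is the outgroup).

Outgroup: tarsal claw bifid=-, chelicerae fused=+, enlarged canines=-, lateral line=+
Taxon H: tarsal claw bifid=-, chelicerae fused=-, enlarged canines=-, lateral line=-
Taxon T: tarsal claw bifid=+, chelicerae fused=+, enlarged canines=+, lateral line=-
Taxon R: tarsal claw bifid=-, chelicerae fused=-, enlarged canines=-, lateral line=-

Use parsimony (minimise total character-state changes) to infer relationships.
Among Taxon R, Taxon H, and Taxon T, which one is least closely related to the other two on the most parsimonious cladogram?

Character polarity is set by the outgroup: the derived state is whichever differs from the outgroup's state, so for chelicerae fused, lateral line the derived state is '-', and for the remaining characters it is '+'.
tarsal claw bifid (derived state '+') is unique to Taxon T (autapomorphy; uninformative for grouping).
chelicerae fused: derived state '-' in Taxon H and Taxon R only — synapomorphy for {Taxon H, Taxon R}.
enlarged canines: derived state '+' in Taxon T only — an autapomorphy, so it tells us nothing about relationships among taxa.
lateral line (derived state '-') is shared by all ingroup taxa — unites the whole ingroup.
Most parsimonious ingroup topology: ((Taxon H,Taxon R),Taxon T).
Taxon R and Taxon H share a more recent common ancestor with each other than either does with Taxon T, so Taxon T is the least closely related of the three.

Taxon T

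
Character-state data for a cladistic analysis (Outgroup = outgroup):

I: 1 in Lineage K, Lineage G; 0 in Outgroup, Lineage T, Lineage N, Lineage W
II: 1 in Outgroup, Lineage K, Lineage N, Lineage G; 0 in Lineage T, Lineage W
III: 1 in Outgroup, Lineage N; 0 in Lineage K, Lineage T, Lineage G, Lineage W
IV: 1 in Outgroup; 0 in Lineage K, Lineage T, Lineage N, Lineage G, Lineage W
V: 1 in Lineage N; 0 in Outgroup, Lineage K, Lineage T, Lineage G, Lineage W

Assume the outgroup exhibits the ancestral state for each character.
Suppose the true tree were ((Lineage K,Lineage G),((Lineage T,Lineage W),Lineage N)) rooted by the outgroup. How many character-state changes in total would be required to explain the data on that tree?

Map each character onto ((Lineage K,Lineage G),((Lineage T,Lineage W),Lineage N)) (rooted by Outgroup) and count the minimum state changes it requires (Fitch parsimony):
I: 1; II: 1; III: 2; IV: 1; V: 1.
Total tree length = 6.

6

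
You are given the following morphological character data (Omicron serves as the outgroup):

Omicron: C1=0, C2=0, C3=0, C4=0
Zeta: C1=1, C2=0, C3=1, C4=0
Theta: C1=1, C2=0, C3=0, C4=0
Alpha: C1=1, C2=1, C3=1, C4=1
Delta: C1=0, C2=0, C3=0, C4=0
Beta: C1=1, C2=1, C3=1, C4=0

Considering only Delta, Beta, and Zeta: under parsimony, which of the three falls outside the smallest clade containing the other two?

Delta

The outgroup has state '0' for every character, so '1' is the derived state throughout.
Only Alpha, Beta, Theta, and Zeta show the derived state '1' for C1, supporting them as a clade.
C2: derived state '1' in Alpha and Beta only — synapomorphy for {Alpha, Beta}.
C3: derived state '1' in Alpha, Beta, and Zeta only — synapomorphy for {Alpha, Beta, Zeta}.
C4 (derived state '1') is unique to Alpha (autapomorphy; uninformative for grouping).
Most parsimonious ingroup topology: (((Zeta,(Alpha,Beta)),Theta),Delta).
Beta and Zeta share a more recent common ancestor with each other than either does with Delta, so Delta is the least closely related of the three.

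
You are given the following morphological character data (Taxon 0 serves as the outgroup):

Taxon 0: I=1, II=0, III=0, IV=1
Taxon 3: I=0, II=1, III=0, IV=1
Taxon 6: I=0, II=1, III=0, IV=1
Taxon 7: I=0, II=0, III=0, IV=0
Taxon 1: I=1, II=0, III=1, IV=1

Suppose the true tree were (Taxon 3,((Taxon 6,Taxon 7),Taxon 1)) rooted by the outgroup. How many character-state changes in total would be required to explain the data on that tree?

Map each character onto (Taxon 3,((Taxon 6,Taxon 7),Taxon 1)) (rooted by Taxon 0) and count the minimum state changes it requires (Fitch parsimony):
I: 2; II: 2; III: 1; IV: 1.
Total tree length = 6.

6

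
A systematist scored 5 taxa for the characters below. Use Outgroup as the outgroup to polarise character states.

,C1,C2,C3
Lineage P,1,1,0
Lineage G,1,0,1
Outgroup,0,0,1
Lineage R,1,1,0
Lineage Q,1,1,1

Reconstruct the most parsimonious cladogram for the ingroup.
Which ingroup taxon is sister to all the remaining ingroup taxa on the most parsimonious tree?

Character polarity is set by the outgroup: the derived state is whichever differs from the outgroup's state, so for C3 the derived state is '0', and for the remaining characters it is '1'.
C1 (derived state '1') is shared by all ingroup taxa — unites the whole ingroup.
C2: derived state '1' in Lineage P, Lineage Q, and Lineage R only — synapomorphy for {Lineage P, Lineage Q, Lineage R}.
Only Lineage P and Lineage R show the derived state '0' for C3, supporting them as a clade.
Most parsimonious ingroup topology: ((Lineage Q,(Lineage R,Lineage P)),Lineage G).
Lineage G is sister to the clade containing all other ingroup taxa, so it is the earliest-diverging (most basal) ingroup lineage.

Lineage G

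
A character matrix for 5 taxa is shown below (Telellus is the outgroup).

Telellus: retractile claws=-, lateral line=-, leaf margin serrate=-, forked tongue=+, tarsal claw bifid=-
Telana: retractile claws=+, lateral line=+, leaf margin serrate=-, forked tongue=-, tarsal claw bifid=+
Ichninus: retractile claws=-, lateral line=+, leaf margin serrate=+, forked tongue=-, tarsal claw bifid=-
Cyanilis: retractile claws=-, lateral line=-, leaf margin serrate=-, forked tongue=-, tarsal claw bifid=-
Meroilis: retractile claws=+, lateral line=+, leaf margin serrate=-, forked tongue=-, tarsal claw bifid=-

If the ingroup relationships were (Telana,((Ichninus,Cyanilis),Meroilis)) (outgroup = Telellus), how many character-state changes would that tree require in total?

Map each character onto (Telana,((Ichninus,Cyanilis),Meroilis)) (rooted by Telellus) and count the minimum state changes it requires (Fitch parsimony):
retractile claws: 2; lateral line: 2; leaf margin serrate: 1; forked tongue: 1; tarsal claw bifid: 1.
Total tree length = 7.

7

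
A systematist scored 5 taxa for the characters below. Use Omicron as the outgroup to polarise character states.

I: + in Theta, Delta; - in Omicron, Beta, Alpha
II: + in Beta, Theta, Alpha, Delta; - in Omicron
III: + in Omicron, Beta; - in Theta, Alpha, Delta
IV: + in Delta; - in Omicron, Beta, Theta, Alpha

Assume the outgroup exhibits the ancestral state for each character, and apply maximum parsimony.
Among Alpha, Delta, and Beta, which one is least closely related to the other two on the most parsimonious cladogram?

Character polarity is set by the outgroup: the derived state is whichever differs from the outgroup's state, so for III the derived state is '-', and for the remaining characters it is '+'.
I: derived state '+' in Delta and Theta only — synapomorphy for {Delta, Theta}.
II (derived state '+') is shared by all ingroup taxa — unites the whole ingroup.
III: derived state '-' in Alpha, Delta, and Theta only — synapomorphy for {Alpha, Delta, Theta}.
IV (derived state '+') is unique to Delta (autapomorphy; uninformative for grouping).
Most parsimonious ingroup topology: (Beta,((Theta,Delta),Alpha)).
Alpha and Delta share a more recent common ancestor with each other than either does with Beta, so Beta is the least closely related of the three.

Beta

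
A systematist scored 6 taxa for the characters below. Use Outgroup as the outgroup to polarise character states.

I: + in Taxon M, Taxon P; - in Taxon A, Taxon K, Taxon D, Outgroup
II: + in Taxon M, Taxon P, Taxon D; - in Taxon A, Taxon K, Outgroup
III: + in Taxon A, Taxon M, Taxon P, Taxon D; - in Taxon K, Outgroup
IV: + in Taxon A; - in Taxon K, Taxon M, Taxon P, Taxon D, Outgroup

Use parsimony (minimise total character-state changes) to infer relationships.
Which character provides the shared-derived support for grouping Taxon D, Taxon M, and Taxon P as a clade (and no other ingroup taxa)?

II

The outgroup has state '-' for every character, so '+' is the derived state throughout.
I (derived state '+') is shared by Taxon M and Taxon P — a synapomorphy uniting that clade.
II: derived state '+' in Taxon D, Taxon M, and Taxon P only — synapomorphy for {Taxon D, Taxon M, Taxon P}.
Only Taxon A, Taxon D, Taxon M, and Taxon P show the derived state '+' for III, supporting them as a clade.
IV (derived state '+') is unique to Taxon A (autapomorphy; uninformative for grouping).
Most parsimonious ingroup topology: ((((Taxon M,Taxon P),Taxon D),Taxon A),Taxon K).
The clade {Taxon D, Taxon M, Taxon P} is supported by II: its derived state '+' occurs in exactly those taxa and in no other taxon (including the outgroup).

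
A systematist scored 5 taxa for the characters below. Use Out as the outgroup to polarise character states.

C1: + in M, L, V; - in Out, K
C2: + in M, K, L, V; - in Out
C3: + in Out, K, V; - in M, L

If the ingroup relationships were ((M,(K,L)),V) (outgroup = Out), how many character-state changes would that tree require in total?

Map each character onto ((M,(K,L)),V) (rooted by Out) and count the minimum state changes it requires (Fitch parsimony):
C1: 2; C2: 1; C3: 2.
Total tree length = 5.

5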